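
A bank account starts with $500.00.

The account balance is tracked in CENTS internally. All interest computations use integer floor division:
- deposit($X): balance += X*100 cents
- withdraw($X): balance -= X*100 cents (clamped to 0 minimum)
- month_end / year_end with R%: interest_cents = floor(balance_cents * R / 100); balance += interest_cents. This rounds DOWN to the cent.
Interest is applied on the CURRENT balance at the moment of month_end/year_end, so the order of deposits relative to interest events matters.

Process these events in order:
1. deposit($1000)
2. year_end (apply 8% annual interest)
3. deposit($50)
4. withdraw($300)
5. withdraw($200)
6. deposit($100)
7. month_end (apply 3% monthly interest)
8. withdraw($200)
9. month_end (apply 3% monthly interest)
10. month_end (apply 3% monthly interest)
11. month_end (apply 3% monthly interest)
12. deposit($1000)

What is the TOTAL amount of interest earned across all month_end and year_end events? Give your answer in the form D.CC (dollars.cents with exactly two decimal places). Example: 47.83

After 1 (deposit($1000)): balance=$1500.00 total_interest=$0.00
After 2 (year_end (apply 8% annual interest)): balance=$1620.00 total_interest=$120.00
After 3 (deposit($50)): balance=$1670.00 total_interest=$120.00
After 4 (withdraw($300)): balance=$1370.00 total_interest=$120.00
After 5 (withdraw($200)): balance=$1170.00 total_interest=$120.00
After 6 (deposit($100)): balance=$1270.00 total_interest=$120.00
After 7 (month_end (apply 3% monthly interest)): balance=$1308.10 total_interest=$158.10
After 8 (withdraw($200)): balance=$1108.10 total_interest=$158.10
After 9 (month_end (apply 3% monthly interest)): balance=$1141.34 total_interest=$191.34
After 10 (month_end (apply 3% monthly interest)): balance=$1175.58 total_interest=$225.58
After 11 (month_end (apply 3% monthly interest)): balance=$1210.84 total_interest=$260.84
After 12 (deposit($1000)): balance=$2210.84 total_interest=$260.84

Answer: 260.84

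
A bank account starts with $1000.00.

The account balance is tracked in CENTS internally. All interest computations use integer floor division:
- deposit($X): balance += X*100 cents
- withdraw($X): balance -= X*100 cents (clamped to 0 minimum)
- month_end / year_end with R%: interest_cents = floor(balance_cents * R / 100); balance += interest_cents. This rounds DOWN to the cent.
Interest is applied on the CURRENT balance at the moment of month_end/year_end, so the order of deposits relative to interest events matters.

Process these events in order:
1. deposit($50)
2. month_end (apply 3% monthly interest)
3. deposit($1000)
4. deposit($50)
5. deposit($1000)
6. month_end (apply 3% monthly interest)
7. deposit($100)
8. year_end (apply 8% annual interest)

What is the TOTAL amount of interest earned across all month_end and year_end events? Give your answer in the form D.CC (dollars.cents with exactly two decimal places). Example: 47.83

After 1 (deposit($50)): balance=$1050.00 total_interest=$0.00
After 2 (month_end (apply 3% monthly interest)): balance=$1081.50 total_interest=$31.50
After 3 (deposit($1000)): balance=$2081.50 total_interest=$31.50
After 4 (deposit($50)): balance=$2131.50 total_interest=$31.50
After 5 (deposit($1000)): balance=$3131.50 total_interest=$31.50
After 6 (month_end (apply 3% monthly interest)): balance=$3225.44 total_interest=$125.44
After 7 (deposit($100)): balance=$3325.44 total_interest=$125.44
After 8 (year_end (apply 8% annual interest)): balance=$3591.47 total_interest=$391.47

Answer: 391.47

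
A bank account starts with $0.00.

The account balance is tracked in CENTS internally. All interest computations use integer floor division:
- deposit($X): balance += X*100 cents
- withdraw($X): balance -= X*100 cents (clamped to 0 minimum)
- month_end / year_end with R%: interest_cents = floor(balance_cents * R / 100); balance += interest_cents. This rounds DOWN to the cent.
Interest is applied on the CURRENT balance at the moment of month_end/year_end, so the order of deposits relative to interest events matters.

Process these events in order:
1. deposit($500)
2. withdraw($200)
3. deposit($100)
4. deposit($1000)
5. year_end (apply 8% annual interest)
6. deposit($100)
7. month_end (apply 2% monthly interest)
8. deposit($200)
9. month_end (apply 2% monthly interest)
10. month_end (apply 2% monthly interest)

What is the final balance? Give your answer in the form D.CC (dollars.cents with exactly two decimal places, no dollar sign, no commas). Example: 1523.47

Answer: 1918.74

Derivation:
After 1 (deposit($500)): balance=$500.00 total_interest=$0.00
After 2 (withdraw($200)): balance=$300.00 total_interest=$0.00
After 3 (deposit($100)): balance=$400.00 total_interest=$0.00
After 4 (deposit($1000)): balance=$1400.00 total_interest=$0.00
After 5 (year_end (apply 8% annual interest)): balance=$1512.00 total_interest=$112.00
After 6 (deposit($100)): balance=$1612.00 total_interest=$112.00
After 7 (month_end (apply 2% monthly interest)): balance=$1644.24 total_interest=$144.24
After 8 (deposit($200)): balance=$1844.24 total_interest=$144.24
After 9 (month_end (apply 2% monthly interest)): balance=$1881.12 total_interest=$181.12
After 10 (month_end (apply 2% monthly interest)): balance=$1918.74 total_interest=$218.74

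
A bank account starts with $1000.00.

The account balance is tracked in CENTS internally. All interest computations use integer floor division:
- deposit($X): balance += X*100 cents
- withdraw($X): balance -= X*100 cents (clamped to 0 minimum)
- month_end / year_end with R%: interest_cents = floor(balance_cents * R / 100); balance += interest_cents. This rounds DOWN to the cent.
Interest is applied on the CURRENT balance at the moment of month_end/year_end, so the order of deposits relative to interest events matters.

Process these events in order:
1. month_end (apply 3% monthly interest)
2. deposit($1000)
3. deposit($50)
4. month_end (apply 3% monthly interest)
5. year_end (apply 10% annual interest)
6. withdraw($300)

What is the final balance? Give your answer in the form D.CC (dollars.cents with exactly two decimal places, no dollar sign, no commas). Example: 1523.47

After 1 (month_end (apply 3% monthly interest)): balance=$1030.00 total_interest=$30.00
After 2 (deposit($1000)): balance=$2030.00 total_interest=$30.00
After 3 (deposit($50)): balance=$2080.00 total_interest=$30.00
After 4 (month_end (apply 3% monthly interest)): balance=$2142.40 total_interest=$92.40
After 5 (year_end (apply 10% annual interest)): balance=$2356.64 total_interest=$306.64
After 6 (withdraw($300)): balance=$2056.64 total_interest=$306.64

Answer: 2056.64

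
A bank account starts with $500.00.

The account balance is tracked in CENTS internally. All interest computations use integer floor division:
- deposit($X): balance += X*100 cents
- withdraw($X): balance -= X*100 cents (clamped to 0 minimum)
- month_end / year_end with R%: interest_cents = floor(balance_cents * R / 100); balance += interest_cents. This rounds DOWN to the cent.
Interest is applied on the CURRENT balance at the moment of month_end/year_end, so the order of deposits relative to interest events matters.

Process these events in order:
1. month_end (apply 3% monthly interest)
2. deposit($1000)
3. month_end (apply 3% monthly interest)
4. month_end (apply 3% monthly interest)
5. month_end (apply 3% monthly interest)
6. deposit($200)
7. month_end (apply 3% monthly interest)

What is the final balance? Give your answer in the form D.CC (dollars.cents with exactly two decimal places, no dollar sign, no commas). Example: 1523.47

After 1 (month_end (apply 3% monthly interest)): balance=$515.00 total_interest=$15.00
After 2 (deposit($1000)): balance=$1515.00 total_interest=$15.00
After 3 (month_end (apply 3% monthly interest)): balance=$1560.45 total_interest=$60.45
After 4 (month_end (apply 3% monthly interest)): balance=$1607.26 total_interest=$107.26
After 5 (month_end (apply 3% monthly interest)): balance=$1655.47 total_interest=$155.47
After 6 (deposit($200)): balance=$1855.47 total_interest=$155.47
After 7 (month_end (apply 3% monthly interest)): balance=$1911.13 total_interest=$211.13

Answer: 1911.13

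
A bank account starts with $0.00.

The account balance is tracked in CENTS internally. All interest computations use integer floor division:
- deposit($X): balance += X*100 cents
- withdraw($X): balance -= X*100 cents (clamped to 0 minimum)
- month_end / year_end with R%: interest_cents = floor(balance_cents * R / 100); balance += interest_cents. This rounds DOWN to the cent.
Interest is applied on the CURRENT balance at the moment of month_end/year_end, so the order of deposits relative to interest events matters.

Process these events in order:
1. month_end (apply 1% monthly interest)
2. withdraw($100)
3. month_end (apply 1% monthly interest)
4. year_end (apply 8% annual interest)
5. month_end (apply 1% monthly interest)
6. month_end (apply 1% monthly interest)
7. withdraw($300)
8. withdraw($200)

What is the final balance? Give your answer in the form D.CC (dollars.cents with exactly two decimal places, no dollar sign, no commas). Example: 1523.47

Answer: 0.00

Derivation:
After 1 (month_end (apply 1% monthly interest)): balance=$0.00 total_interest=$0.00
After 2 (withdraw($100)): balance=$0.00 total_interest=$0.00
After 3 (month_end (apply 1% monthly interest)): balance=$0.00 total_interest=$0.00
After 4 (year_end (apply 8% annual interest)): balance=$0.00 total_interest=$0.00
After 5 (month_end (apply 1% monthly interest)): balance=$0.00 total_interest=$0.00
After 6 (month_end (apply 1% monthly interest)): balance=$0.00 total_interest=$0.00
After 7 (withdraw($300)): balance=$0.00 total_interest=$0.00
After 8 (withdraw($200)): balance=$0.00 total_interest=$0.00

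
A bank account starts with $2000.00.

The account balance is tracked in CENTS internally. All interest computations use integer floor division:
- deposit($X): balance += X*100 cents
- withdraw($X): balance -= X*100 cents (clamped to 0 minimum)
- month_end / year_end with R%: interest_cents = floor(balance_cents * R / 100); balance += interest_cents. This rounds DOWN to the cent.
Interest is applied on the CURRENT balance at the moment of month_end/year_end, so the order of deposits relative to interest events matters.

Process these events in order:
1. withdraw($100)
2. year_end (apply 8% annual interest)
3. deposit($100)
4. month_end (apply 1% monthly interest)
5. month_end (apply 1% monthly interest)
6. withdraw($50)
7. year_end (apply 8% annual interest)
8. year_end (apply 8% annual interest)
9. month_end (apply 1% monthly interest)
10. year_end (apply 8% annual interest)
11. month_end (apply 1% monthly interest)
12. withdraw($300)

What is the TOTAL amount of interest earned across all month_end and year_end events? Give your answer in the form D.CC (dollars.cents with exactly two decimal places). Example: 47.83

Answer: 806.69

Derivation:
After 1 (withdraw($100)): balance=$1900.00 total_interest=$0.00
After 2 (year_end (apply 8% annual interest)): balance=$2052.00 total_interest=$152.00
After 3 (deposit($100)): balance=$2152.00 total_interest=$152.00
After 4 (month_end (apply 1% monthly interest)): balance=$2173.52 total_interest=$173.52
After 5 (month_end (apply 1% monthly interest)): balance=$2195.25 total_interest=$195.25
After 6 (withdraw($50)): balance=$2145.25 total_interest=$195.25
After 7 (year_end (apply 8% annual interest)): balance=$2316.87 total_interest=$366.87
After 8 (year_end (apply 8% annual interest)): balance=$2502.21 total_interest=$552.21
After 9 (month_end (apply 1% monthly interest)): balance=$2527.23 total_interest=$577.23
After 10 (year_end (apply 8% annual interest)): balance=$2729.40 total_interest=$779.40
After 11 (month_end (apply 1% monthly interest)): balance=$2756.69 total_interest=$806.69
After 12 (withdraw($300)): balance=$2456.69 total_interest=$806.69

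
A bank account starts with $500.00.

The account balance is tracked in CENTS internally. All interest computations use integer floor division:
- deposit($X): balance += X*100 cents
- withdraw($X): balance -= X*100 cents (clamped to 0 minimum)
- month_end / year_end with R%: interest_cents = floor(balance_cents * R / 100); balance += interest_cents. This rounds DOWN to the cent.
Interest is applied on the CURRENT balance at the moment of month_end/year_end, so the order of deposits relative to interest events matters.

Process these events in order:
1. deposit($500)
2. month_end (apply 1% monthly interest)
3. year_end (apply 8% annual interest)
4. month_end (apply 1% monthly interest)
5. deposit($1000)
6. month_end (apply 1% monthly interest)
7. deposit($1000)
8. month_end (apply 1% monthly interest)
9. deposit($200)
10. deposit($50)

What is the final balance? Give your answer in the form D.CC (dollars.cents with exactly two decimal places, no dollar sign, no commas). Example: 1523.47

After 1 (deposit($500)): balance=$1000.00 total_interest=$0.00
After 2 (month_end (apply 1% monthly interest)): balance=$1010.00 total_interest=$10.00
After 3 (year_end (apply 8% annual interest)): balance=$1090.80 total_interest=$90.80
After 4 (month_end (apply 1% monthly interest)): balance=$1101.70 total_interest=$101.70
After 5 (deposit($1000)): balance=$2101.70 total_interest=$101.70
After 6 (month_end (apply 1% monthly interest)): balance=$2122.71 total_interest=$122.71
After 7 (deposit($1000)): balance=$3122.71 total_interest=$122.71
After 8 (month_end (apply 1% monthly interest)): balance=$3153.93 total_interest=$153.93
After 9 (deposit($200)): balance=$3353.93 total_interest=$153.93
After 10 (deposit($50)): balance=$3403.93 total_interest=$153.93

Answer: 3403.93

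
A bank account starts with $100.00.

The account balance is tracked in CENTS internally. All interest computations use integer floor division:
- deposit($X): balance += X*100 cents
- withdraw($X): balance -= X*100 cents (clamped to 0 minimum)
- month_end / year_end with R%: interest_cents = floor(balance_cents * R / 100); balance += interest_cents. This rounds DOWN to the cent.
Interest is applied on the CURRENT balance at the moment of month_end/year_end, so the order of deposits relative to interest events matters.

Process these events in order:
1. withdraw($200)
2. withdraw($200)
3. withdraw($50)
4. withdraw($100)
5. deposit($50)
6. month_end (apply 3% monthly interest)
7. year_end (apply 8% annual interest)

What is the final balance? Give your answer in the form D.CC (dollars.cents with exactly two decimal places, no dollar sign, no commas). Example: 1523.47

After 1 (withdraw($200)): balance=$0.00 total_interest=$0.00
After 2 (withdraw($200)): balance=$0.00 total_interest=$0.00
After 3 (withdraw($50)): balance=$0.00 total_interest=$0.00
After 4 (withdraw($100)): balance=$0.00 total_interest=$0.00
After 5 (deposit($50)): balance=$50.00 total_interest=$0.00
After 6 (month_end (apply 3% monthly interest)): balance=$51.50 total_interest=$1.50
After 7 (year_end (apply 8% annual interest)): balance=$55.62 total_interest=$5.62

Answer: 55.62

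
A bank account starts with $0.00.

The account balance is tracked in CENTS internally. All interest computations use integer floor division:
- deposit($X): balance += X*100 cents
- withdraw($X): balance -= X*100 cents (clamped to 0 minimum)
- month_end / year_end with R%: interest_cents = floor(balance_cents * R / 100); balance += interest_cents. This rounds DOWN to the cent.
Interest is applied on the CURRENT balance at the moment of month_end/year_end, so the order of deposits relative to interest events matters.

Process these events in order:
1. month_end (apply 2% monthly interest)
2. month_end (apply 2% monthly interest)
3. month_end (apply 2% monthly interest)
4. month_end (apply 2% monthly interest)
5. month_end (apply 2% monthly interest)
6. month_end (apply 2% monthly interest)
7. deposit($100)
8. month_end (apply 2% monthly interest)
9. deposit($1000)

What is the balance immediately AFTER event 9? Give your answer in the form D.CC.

After 1 (month_end (apply 2% monthly interest)): balance=$0.00 total_interest=$0.00
After 2 (month_end (apply 2% monthly interest)): balance=$0.00 total_interest=$0.00
After 3 (month_end (apply 2% monthly interest)): balance=$0.00 total_interest=$0.00
After 4 (month_end (apply 2% monthly interest)): balance=$0.00 total_interest=$0.00
After 5 (month_end (apply 2% monthly interest)): balance=$0.00 total_interest=$0.00
After 6 (month_end (apply 2% monthly interest)): balance=$0.00 total_interest=$0.00
After 7 (deposit($100)): balance=$100.00 total_interest=$0.00
After 8 (month_end (apply 2% monthly interest)): balance=$102.00 total_interest=$2.00
After 9 (deposit($1000)): balance=$1102.00 total_interest=$2.00

Answer: 1102.00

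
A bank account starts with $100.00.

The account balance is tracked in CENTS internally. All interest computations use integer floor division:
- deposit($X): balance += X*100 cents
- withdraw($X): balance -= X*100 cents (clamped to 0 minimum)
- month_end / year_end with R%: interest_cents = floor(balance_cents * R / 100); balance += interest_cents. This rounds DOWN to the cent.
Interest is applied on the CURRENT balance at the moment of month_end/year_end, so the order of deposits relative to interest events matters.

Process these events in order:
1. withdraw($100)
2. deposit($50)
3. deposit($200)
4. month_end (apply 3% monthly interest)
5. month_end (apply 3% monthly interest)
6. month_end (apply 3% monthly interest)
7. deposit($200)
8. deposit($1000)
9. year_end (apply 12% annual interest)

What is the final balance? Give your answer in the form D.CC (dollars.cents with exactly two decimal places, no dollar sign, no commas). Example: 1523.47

After 1 (withdraw($100)): balance=$0.00 total_interest=$0.00
After 2 (deposit($50)): balance=$50.00 total_interest=$0.00
After 3 (deposit($200)): balance=$250.00 total_interest=$0.00
After 4 (month_end (apply 3% monthly interest)): balance=$257.50 total_interest=$7.50
After 5 (month_end (apply 3% monthly interest)): balance=$265.22 total_interest=$15.22
After 6 (month_end (apply 3% monthly interest)): balance=$273.17 total_interest=$23.17
After 7 (deposit($200)): balance=$473.17 total_interest=$23.17
After 8 (deposit($1000)): balance=$1473.17 total_interest=$23.17
After 9 (year_end (apply 12% annual interest)): balance=$1649.95 total_interest=$199.95

Answer: 1649.95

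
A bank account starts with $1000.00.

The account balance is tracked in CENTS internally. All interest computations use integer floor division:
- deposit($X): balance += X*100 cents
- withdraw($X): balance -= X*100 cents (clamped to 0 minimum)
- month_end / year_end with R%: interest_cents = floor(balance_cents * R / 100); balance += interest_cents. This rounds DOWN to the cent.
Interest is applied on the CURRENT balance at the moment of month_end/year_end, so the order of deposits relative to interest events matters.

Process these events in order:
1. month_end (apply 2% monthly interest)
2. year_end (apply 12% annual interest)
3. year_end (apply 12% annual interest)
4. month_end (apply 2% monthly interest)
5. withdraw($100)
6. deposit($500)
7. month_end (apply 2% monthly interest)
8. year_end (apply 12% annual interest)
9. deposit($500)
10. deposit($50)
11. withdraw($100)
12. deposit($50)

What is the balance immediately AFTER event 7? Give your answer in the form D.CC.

Answer: 1739.16

Derivation:
After 1 (month_end (apply 2% monthly interest)): balance=$1020.00 total_interest=$20.00
After 2 (year_end (apply 12% annual interest)): balance=$1142.40 total_interest=$142.40
After 3 (year_end (apply 12% annual interest)): balance=$1279.48 total_interest=$279.48
After 4 (month_end (apply 2% monthly interest)): balance=$1305.06 total_interest=$305.06
After 5 (withdraw($100)): balance=$1205.06 total_interest=$305.06
After 6 (deposit($500)): balance=$1705.06 total_interest=$305.06
After 7 (month_end (apply 2% monthly interest)): balance=$1739.16 total_interest=$339.16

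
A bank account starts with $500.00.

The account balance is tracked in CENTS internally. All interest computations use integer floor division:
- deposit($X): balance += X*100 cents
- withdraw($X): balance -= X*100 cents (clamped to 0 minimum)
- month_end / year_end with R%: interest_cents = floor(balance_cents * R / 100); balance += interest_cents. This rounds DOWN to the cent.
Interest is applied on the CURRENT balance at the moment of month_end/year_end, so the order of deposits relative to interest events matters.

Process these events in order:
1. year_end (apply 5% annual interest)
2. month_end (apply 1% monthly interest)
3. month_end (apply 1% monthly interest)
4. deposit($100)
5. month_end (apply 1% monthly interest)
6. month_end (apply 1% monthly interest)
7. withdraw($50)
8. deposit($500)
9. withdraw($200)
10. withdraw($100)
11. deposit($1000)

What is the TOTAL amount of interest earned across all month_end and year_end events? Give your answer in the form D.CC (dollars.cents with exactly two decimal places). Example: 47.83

After 1 (year_end (apply 5% annual interest)): balance=$525.00 total_interest=$25.00
After 2 (month_end (apply 1% monthly interest)): balance=$530.25 total_interest=$30.25
After 3 (month_end (apply 1% monthly interest)): balance=$535.55 total_interest=$35.55
After 4 (deposit($100)): balance=$635.55 total_interest=$35.55
After 5 (month_end (apply 1% monthly interest)): balance=$641.90 total_interest=$41.90
After 6 (month_end (apply 1% monthly interest)): balance=$648.31 total_interest=$48.31
After 7 (withdraw($50)): balance=$598.31 total_interest=$48.31
After 8 (deposit($500)): balance=$1098.31 total_interest=$48.31
After 9 (withdraw($200)): balance=$898.31 total_interest=$48.31
After 10 (withdraw($100)): balance=$798.31 total_interest=$48.31
After 11 (deposit($1000)): balance=$1798.31 total_interest=$48.31

Answer: 48.31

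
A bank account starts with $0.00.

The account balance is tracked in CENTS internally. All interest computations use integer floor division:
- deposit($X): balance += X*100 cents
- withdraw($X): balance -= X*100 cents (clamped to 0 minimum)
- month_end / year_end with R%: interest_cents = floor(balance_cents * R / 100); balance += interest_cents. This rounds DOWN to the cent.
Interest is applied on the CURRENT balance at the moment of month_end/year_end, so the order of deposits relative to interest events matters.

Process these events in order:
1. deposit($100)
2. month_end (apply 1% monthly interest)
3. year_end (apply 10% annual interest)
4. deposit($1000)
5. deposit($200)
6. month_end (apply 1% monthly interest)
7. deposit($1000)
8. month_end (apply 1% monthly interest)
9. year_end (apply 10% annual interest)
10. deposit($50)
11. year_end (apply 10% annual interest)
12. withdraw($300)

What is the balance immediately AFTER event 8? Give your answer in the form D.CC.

After 1 (deposit($100)): balance=$100.00 total_interest=$0.00
After 2 (month_end (apply 1% monthly interest)): balance=$101.00 total_interest=$1.00
After 3 (year_end (apply 10% annual interest)): balance=$111.10 total_interest=$11.10
After 4 (deposit($1000)): balance=$1111.10 total_interest=$11.10
After 5 (deposit($200)): balance=$1311.10 total_interest=$11.10
After 6 (month_end (apply 1% monthly interest)): balance=$1324.21 total_interest=$24.21
After 7 (deposit($1000)): balance=$2324.21 total_interest=$24.21
After 8 (month_end (apply 1% monthly interest)): balance=$2347.45 total_interest=$47.45

Answer: 2347.45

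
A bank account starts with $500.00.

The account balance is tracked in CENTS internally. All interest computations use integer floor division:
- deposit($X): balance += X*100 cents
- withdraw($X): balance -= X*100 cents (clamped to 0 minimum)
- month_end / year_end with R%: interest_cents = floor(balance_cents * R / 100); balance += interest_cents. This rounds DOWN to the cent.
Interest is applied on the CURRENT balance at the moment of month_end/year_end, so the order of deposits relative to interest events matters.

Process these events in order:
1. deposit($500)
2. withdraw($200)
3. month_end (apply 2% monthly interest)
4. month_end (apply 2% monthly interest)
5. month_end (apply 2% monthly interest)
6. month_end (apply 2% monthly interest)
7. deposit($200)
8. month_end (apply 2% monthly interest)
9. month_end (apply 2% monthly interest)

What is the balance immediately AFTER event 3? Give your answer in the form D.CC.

After 1 (deposit($500)): balance=$1000.00 total_interest=$0.00
After 2 (withdraw($200)): balance=$800.00 total_interest=$0.00
After 3 (month_end (apply 2% monthly interest)): balance=$816.00 total_interest=$16.00

Answer: 816.00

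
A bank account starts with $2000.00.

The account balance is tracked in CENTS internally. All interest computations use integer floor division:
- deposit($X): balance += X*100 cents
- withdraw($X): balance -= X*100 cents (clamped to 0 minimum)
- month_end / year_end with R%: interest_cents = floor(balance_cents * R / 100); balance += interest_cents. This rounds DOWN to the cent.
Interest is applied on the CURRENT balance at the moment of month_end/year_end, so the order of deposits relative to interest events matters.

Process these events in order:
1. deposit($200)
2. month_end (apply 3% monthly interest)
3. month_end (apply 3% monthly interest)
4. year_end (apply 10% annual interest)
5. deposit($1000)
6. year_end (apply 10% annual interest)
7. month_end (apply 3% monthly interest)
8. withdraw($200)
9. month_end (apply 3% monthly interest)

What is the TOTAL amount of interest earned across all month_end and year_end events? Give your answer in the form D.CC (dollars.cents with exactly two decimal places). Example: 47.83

Answer: 957.07

Derivation:
After 1 (deposit($200)): balance=$2200.00 total_interest=$0.00
After 2 (month_end (apply 3% monthly interest)): balance=$2266.00 total_interest=$66.00
After 3 (month_end (apply 3% monthly interest)): balance=$2333.98 total_interest=$133.98
After 4 (year_end (apply 10% annual interest)): balance=$2567.37 total_interest=$367.37
After 5 (deposit($1000)): balance=$3567.37 total_interest=$367.37
After 6 (year_end (apply 10% annual interest)): balance=$3924.10 total_interest=$724.10
After 7 (month_end (apply 3% monthly interest)): balance=$4041.82 total_interest=$841.82
After 8 (withdraw($200)): balance=$3841.82 total_interest=$841.82
After 9 (month_end (apply 3% monthly interest)): balance=$3957.07 total_interest=$957.07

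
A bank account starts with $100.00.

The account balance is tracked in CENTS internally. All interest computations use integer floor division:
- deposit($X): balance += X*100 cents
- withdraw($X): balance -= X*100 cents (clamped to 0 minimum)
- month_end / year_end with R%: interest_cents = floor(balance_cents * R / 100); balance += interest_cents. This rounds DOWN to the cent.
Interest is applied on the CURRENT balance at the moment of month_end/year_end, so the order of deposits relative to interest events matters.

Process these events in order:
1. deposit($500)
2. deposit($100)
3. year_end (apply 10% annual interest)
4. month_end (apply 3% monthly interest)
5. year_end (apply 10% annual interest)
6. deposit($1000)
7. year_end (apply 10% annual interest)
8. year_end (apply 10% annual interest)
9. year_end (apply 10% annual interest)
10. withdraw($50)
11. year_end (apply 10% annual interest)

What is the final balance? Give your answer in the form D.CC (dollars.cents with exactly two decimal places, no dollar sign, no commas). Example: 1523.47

Answer: 2686.38

Derivation:
After 1 (deposit($500)): balance=$600.00 total_interest=$0.00
After 2 (deposit($100)): balance=$700.00 total_interest=$0.00
After 3 (year_end (apply 10% annual interest)): balance=$770.00 total_interest=$70.00
After 4 (month_end (apply 3% monthly interest)): balance=$793.10 total_interest=$93.10
After 5 (year_end (apply 10% annual interest)): balance=$872.41 total_interest=$172.41
After 6 (deposit($1000)): balance=$1872.41 total_interest=$172.41
After 7 (year_end (apply 10% annual interest)): balance=$2059.65 total_interest=$359.65
After 8 (year_end (apply 10% annual interest)): balance=$2265.61 total_interest=$565.61
After 9 (year_end (apply 10% annual interest)): balance=$2492.17 total_interest=$792.17
After 10 (withdraw($50)): balance=$2442.17 total_interest=$792.17
After 11 (year_end (apply 10% annual interest)): balance=$2686.38 total_interest=$1036.38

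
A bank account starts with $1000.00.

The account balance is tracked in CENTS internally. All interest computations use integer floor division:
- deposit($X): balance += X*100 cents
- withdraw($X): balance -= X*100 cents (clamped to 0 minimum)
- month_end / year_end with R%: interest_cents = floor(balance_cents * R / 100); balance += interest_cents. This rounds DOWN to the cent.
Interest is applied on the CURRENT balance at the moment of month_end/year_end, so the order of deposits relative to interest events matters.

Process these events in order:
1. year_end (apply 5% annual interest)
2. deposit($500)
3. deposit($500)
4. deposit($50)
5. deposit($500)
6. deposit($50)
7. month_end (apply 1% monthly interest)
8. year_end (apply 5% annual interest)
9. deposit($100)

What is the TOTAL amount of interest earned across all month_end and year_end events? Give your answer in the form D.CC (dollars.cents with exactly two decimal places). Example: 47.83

Answer: 210.32

Derivation:
After 1 (year_end (apply 5% annual interest)): balance=$1050.00 total_interest=$50.00
After 2 (deposit($500)): balance=$1550.00 total_interest=$50.00
After 3 (deposit($500)): balance=$2050.00 total_interest=$50.00
After 4 (deposit($50)): balance=$2100.00 total_interest=$50.00
After 5 (deposit($500)): balance=$2600.00 total_interest=$50.00
After 6 (deposit($50)): balance=$2650.00 total_interest=$50.00
After 7 (month_end (apply 1% monthly interest)): balance=$2676.50 total_interest=$76.50
After 8 (year_end (apply 5% annual interest)): balance=$2810.32 total_interest=$210.32
After 9 (deposit($100)): balance=$2910.32 total_interest=$210.32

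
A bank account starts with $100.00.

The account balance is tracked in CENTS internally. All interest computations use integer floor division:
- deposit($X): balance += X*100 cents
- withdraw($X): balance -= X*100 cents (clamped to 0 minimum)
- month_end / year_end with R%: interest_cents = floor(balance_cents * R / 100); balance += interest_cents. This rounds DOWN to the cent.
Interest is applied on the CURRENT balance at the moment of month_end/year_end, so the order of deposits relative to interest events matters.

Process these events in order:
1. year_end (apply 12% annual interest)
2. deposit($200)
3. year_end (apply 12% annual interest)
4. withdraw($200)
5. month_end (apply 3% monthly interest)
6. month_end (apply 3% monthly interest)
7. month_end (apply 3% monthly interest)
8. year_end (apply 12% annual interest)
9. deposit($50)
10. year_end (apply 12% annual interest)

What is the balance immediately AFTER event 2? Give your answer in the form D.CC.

Answer: 312.00

Derivation:
After 1 (year_end (apply 12% annual interest)): balance=$112.00 total_interest=$12.00
After 2 (deposit($200)): balance=$312.00 total_interest=$12.00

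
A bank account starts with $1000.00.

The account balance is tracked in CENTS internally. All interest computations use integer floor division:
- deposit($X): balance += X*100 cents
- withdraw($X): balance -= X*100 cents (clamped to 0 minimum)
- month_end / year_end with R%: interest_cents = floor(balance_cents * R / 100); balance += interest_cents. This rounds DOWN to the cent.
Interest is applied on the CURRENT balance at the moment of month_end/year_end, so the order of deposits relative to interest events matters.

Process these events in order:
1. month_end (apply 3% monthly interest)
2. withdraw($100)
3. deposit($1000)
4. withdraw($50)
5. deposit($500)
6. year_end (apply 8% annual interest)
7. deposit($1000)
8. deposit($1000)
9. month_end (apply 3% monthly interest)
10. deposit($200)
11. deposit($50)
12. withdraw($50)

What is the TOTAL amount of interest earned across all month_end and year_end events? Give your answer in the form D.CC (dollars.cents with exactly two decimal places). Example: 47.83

Answer: 357.51

Derivation:
After 1 (month_end (apply 3% monthly interest)): balance=$1030.00 total_interest=$30.00
After 2 (withdraw($100)): balance=$930.00 total_interest=$30.00
After 3 (deposit($1000)): balance=$1930.00 total_interest=$30.00
After 4 (withdraw($50)): balance=$1880.00 total_interest=$30.00
After 5 (deposit($500)): balance=$2380.00 total_interest=$30.00
After 6 (year_end (apply 8% annual interest)): balance=$2570.40 total_interest=$220.40
After 7 (deposit($1000)): balance=$3570.40 total_interest=$220.40
After 8 (deposit($1000)): balance=$4570.40 total_interest=$220.40
After 9 (month_end (apply 3% monthly interest)): balance=$4707.51 total_interest=$357.51
After 10 (deposit($200)): balance=$4907.51 total_interest=$357.51
After 11 (deposit($50)): balance=$4957.51 total_interest=$357.51
After 12 (withdraw($50)): balance=$4907.51 total_interest=$357.51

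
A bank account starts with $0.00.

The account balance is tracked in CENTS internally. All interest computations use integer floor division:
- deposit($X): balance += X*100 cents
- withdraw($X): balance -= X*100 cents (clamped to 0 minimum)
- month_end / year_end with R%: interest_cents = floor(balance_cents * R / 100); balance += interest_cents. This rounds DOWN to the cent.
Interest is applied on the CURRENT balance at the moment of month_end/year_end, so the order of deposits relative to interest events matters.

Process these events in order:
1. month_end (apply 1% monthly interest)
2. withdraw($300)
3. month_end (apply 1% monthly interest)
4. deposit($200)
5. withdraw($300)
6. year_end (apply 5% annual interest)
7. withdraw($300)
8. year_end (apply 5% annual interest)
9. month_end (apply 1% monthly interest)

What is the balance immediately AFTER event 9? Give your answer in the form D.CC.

After 1 (month_end (apply 1% monthly interest)): balance=$0.00 total_interest=$0.00
After 2 (withdraw($300)): balance=$0.00 total_interest=$0.00
After 3 (month_end (apply 1% monthly interest)): balance=$0.00 total_interest=$0.00
After 4 (deposit($200)): balance=$200.00 total_interest=$0.00
After 5 (withdraw($300)): balance=$0.00 total_interest=$0.00
After 6 (year_end (apply 5% annual interest)): balance=$0.00 total_interest=$0.00
After 7 (withdraw($300)): balance=$0.00 total_interest=$0.00
After 8 (year_end (apply 5% annual interest)): balance=$0.00 total_interest=$0.00
After 9 (month_end (apply 1% monthly interest)): balance=$0.00 total_interest=$0.00

Answer: 0.00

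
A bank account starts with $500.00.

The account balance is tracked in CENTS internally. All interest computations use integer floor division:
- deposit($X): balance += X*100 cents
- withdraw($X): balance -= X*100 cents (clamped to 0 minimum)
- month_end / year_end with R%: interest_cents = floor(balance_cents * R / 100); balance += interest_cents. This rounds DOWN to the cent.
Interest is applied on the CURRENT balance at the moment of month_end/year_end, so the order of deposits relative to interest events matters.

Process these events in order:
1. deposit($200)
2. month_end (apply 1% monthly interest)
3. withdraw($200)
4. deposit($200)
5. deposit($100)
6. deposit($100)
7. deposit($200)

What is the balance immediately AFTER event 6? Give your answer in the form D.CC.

Answer: 907.00

Derivation:
After 1 (deposit($200)): balance=$700.00 total_interest=$0.00
After 2 (month_end (apply 1% monthly interest)): balance=$707.00 total_interest=$7.00
After 3 (withdraw($200)): balance=$507.00 total_interest=$7.00
After 4 (deposit($200)): balance=$707.00 total_interest=$7.00
After 5 (deposit($100)): balance=$807.00 total_interest=$7.00
After 6 (deposit($100)): balance=$907.00 total_interest=$7.00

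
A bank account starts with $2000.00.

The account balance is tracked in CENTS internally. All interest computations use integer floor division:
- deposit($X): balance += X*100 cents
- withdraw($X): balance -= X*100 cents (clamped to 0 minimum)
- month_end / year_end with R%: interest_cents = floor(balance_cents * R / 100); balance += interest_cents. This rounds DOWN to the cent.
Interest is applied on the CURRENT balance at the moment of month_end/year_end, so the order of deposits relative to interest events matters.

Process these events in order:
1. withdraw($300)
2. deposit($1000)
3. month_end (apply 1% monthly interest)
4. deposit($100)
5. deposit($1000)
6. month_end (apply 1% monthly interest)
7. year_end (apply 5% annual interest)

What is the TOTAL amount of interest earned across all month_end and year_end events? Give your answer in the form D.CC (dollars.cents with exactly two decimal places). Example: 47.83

Answer: 258.53

Derivation:
After 1 (withdraw($300)): balance=$1700.00 total_interest=$0.00
After 2 (deposit($1000)): balance=$2700.00 total_interest=$0.00
After 3 (month_end (apply 1% monthly interest)): balance=$2727.00 total_interest=$27.00
After 4 (deposit($100)): balance=$2827.00 total_interest=$27.00
After 5 (deposit($1000)): balance=$3827.00 total_interest=$27.00
After 6 (month_end (apply 1% monthly interest)): balance=$3865.27 total_interest=$65.27
After 7 (year_end (apply 5% annual interest)): balance=$4058.53 total_interest=$258.53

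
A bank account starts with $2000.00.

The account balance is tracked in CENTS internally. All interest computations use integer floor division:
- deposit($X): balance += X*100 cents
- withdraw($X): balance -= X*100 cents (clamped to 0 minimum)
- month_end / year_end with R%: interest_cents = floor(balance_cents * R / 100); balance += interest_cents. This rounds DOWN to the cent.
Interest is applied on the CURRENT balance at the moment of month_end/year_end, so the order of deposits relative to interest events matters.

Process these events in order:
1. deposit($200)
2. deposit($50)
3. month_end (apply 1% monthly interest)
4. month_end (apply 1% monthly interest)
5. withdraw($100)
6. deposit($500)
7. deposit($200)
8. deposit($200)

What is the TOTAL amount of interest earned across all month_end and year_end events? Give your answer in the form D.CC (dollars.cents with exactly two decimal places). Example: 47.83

Answer: 45.22

Derivation:
After 1 (deposit($200)): balance=$2200.00 total_interest=$0.00
After 2 (deposit($50)): balance=$2250.00 total_interest=$0.00
After 3 (month_end (apply 1% monthly interest)): balance=$2272.50 total_interest=$22.50
After 4 (month_end (apply 1% monthly interest)): balance=$2295.22 total_interest=$45.22
After 5 (withdraw($100)): balance=$2195.22 total_interest=$45.22
After 6 (deposit($500)): balance=$2695.22 total_interest=$45.22
After 7 (deposit($200)): balance=$2895.22 total_interest=$45.22
After 8 (deposit($200)): balance=$3095.22 total_interest=$45.22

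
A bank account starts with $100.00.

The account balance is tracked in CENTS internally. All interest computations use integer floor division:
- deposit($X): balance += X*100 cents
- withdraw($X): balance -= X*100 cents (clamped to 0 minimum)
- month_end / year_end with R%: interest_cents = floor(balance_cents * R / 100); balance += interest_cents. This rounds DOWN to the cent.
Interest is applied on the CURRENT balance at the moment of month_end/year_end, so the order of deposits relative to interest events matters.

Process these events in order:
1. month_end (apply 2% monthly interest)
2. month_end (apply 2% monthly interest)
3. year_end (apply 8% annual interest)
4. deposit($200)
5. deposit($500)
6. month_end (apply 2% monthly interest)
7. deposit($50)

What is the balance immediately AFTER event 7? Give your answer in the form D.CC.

After 1 (month_end (apply 2% monthly interest)): balance=$102.00 total_interest=$2.00
After 2 (month_end (apply 2% monthly interest)): balance=$104.04 total_interest=$4.04
After 3 (year_end (apply 8% annual interest)): balance=$112.36 total_interest=$12.36
After 4 (deposit($200)): balance=$312.36 total_interest=$12.36
After 5 (deposit($500)): balance=$812.36 total_interest=$12.36
After 6 (month_end (apply 2% monthly interest)): balance=$828.60 total_interest=$28.60
After 7 (deposit($50)): balance=$878.60 total_interest=$28.60

Answer: 878.60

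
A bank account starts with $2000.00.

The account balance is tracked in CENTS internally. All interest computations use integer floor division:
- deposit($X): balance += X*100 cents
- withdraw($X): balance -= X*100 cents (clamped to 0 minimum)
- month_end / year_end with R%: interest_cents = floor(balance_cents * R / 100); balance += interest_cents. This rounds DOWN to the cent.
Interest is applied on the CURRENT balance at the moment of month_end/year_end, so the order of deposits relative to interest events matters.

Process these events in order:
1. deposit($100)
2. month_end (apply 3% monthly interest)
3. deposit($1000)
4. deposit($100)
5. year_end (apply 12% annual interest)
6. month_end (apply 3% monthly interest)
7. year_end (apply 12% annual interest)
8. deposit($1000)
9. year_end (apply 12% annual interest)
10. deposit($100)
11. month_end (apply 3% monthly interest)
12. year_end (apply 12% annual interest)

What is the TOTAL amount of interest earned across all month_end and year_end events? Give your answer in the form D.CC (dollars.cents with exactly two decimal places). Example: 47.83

After 1 (deposit($100)): balance=$2100.00 total_interest=$0.00
After 2 (month_end (apply 3% monthly interest)): balance=$2163.00 total_interest=$63.00
After 3 (deposit($1000)): balance=$3163.00 total_interest=$63.00
After 4 (deposit($100)): balance=$3263.00 total_interest=$63.00
After 5 (year_end (apply 12% annual interest)): balance=$3654.56 total_interest=$454.56
After 6 (month_end (apply 3% monthly interest)): balance=$3764.19 total_interest=$564.19
After 7 (year_end (apply 12% annual interest)): balance=$4215.89 total_interest=$1015.89
After 8 (deposit($1000)): balance=$5215.89 total_interest=$1015.89
After 9 (year_end (apply 12% annual interest)): balance=$5841.79 total_interest=$1641.79
After 10 (deposit($100)): balance=$5941.79 total_interest=$1641.79
After 11 (month_end (apply 3% monthly interest)): balance=$6120.04 total_interest=$1820.04
After 12 (year_end (apply 12% annual interest)): balance=$6854.44 total_interest=$2554.44

Answer: 2554.44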